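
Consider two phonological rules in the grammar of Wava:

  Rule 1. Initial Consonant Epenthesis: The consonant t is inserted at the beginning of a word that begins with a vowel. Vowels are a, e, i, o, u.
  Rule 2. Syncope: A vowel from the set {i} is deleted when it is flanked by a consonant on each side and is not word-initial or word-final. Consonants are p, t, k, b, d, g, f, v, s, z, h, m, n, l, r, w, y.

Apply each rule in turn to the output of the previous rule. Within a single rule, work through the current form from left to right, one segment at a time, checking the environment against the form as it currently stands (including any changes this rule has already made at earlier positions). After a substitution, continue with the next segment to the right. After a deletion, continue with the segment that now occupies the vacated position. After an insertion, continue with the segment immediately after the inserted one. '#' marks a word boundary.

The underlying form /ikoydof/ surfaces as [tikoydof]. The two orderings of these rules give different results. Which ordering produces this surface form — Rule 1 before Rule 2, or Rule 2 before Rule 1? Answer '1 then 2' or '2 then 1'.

2 then 1

Order 1 then 2:
  1 Initial Consonant Epenthesis: [ikoydof] → [tikoydof]
  2 Syncope: [tikoydof] → [tkoydof]
  result: [tkoydof]
Order 2 then 1:
  2 Syncope: no change — [ikoydof]
  1 Initial Consonant Epenthesis: [ikoydof] → [tikoydof]
  result: [tikoydof]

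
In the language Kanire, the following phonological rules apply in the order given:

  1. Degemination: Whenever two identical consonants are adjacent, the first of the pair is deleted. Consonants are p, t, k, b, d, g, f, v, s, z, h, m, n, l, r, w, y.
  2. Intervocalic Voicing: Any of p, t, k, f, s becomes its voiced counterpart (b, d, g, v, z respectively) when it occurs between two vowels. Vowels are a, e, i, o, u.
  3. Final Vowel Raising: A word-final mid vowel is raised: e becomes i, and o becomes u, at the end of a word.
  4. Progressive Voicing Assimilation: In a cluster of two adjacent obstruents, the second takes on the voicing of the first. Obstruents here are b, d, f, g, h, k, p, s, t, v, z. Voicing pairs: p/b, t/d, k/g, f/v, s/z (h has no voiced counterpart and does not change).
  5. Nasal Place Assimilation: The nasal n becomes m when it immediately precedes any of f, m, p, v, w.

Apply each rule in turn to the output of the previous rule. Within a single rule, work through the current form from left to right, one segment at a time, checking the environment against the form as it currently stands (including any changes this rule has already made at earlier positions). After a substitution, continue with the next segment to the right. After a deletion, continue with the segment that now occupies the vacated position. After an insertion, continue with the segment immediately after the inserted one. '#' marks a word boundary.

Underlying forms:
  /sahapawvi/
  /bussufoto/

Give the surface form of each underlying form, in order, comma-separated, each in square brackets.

/sahapawvi/:
  1 Degemination: no change — [sahapawvi]
  2 Intervocalic Voicing: [sahapawvi] → [sahabawvi]
  3 Final Vowel Raising: no change — [sahabawvi]
  4 Progressive Voicing Assimilation: no change — [sahabawvi]
  5 Nasal Place Assimilation: no change — [sahabawvi]
/bussufoto/:
  1 Degemination: [bussufoto] → [busufoto]
  2 Intervocalic Voicing: [busufoto] → [buzuvodo]
  3 Final Vowel Raising: [buzuvodo] → [buzuvodu]
  4 Progressive Voicing Assimilation: no change — [buzuvodu]
  5 Nasal Place Assimilation: no change — [buzuvodu]

[sahabawvi], [buzuvodu]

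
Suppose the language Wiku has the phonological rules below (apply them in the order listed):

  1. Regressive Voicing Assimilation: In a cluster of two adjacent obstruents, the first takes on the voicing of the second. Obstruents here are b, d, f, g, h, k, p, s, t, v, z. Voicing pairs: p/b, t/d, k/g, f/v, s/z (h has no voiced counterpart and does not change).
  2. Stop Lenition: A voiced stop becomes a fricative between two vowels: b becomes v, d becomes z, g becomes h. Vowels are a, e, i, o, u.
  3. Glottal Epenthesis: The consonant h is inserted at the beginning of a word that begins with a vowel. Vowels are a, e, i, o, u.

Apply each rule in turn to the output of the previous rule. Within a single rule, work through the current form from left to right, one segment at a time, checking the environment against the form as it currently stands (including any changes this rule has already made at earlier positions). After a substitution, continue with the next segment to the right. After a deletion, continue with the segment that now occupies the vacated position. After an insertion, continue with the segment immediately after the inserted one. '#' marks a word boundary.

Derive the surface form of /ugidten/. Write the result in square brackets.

[huhitten]

1 Regressive Voicing Assimilation: [ugidten] → [ugitten]
2 Stop Lenition: [ugitten] → [uhitten]
3 Glottal Epenthesis: [uhitten] → [huhitten]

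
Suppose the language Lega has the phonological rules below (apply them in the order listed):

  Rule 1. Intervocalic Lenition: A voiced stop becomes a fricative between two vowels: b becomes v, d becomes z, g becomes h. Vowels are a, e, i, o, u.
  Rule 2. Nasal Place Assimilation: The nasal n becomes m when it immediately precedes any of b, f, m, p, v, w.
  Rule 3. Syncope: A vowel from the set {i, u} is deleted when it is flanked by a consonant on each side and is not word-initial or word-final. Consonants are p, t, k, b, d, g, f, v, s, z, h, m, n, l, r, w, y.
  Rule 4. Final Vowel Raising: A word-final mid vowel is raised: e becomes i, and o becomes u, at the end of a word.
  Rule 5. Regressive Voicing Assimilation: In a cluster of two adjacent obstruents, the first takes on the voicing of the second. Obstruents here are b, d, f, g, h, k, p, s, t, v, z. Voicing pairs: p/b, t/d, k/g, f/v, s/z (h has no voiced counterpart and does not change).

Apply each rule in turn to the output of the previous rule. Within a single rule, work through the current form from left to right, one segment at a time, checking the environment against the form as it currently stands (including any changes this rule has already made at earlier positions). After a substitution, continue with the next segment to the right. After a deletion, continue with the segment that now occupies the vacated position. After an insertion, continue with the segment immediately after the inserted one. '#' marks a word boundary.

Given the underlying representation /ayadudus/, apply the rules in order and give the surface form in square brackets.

Rule 1 Intervocalic Lenition: [ayadudus] → [ayazuzus]
Rule 2 Nasal Place Assimilation: no change — [ayazuzus]
Rule 3 Syncope: [ayazuzus] → [ayazzs]
Rule 4 Final Vowel Raising: no change — [ayazzs]
Rule 5 Regressive Voicing Assimilation: [ayazzs] → [ayazss]

[ayazss]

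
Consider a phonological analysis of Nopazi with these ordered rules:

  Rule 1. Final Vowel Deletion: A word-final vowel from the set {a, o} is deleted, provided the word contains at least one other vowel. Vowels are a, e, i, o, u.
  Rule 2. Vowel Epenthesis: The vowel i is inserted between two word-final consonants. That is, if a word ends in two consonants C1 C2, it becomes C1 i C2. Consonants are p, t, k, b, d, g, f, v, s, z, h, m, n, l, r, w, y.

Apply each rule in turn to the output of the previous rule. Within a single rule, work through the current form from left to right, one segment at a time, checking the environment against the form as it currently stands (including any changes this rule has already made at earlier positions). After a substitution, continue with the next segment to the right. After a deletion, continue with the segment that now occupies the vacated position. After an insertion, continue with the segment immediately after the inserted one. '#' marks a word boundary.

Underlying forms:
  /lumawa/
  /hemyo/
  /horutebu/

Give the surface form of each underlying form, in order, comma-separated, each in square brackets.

/lumawa/:
  Rule 1 Final Vowel Deletion: [lumawa] → [lumaw]
  Rule 2 Vowel Epenthesis: no change — [lumaw]
/hemyo/:
  Rule 1 Final Vowel Deletion: [hemyo] → [hemy]
  Rule 2 Vowel Epenthesis: [hemy] → [hemiy]
/horutebu/:
  Rule 1 Final Vowel Deletion: no change — [horutebu]
  Rule 2 Vowel Epenthesis: no change — [horutebu]

[lumaw], [hemiy], [horutebu]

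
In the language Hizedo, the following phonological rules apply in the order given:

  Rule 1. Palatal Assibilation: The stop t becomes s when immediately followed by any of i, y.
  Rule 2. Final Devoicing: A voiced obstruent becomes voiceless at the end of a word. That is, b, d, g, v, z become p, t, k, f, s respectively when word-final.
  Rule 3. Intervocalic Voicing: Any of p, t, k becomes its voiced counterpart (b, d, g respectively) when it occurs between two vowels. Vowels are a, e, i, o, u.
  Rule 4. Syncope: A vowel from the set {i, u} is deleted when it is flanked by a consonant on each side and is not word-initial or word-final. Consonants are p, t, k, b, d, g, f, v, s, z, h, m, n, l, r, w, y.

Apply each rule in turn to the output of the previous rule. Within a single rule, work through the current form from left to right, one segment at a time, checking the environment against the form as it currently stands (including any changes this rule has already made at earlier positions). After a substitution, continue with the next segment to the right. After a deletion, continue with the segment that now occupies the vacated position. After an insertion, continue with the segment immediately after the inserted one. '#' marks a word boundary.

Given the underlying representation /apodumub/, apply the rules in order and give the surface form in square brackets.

Rule 1 Palatal Assibilation: no change — [apodumub]
Rule 2 Final Devoicing: [apodumub] → [apodumup]
Rule 3 Intervocalic Voicing: [apodumup] → [abodumup]
Rule 4 Syncope: [abodumup] → [abodmp]

[abodmp]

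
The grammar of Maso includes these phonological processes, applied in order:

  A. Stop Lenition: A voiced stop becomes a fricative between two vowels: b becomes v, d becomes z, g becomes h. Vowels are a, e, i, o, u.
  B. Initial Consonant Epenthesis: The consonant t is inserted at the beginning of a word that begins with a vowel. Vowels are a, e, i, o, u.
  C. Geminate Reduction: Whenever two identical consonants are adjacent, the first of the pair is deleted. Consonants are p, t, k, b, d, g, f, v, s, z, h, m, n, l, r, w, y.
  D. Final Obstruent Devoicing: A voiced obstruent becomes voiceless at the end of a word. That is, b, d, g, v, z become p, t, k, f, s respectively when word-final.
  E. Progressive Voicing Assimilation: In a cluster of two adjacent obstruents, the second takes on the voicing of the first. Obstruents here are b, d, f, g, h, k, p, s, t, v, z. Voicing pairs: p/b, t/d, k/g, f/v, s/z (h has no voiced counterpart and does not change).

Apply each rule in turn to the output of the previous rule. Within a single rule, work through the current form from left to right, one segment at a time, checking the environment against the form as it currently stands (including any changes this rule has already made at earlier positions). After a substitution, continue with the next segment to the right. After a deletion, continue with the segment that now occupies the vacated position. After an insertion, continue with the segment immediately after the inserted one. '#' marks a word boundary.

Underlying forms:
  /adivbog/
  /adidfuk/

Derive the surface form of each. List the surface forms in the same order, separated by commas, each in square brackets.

/adivbog/:
  A Stop Lenition: [adivbog] → [azivbog]
  B Initial Consonant Epenthesis: [azivbog] → [tazivbog]
  C Geminate Reduction: no change — [tazivbog]
  D Final Obstruent Devoicing: [tazivbog] → [tazivbok]
  E Progressive Voicing Assimilation: no change — [tazivbok]
/adidfuk/:
  A Stop Lenition: [adidfuk] → [azidfuk]
  B Initial Consonant Epenthesis: [azidfuk] → [tazidfuk]
  C Geminate Reduction: no change — [tazidfuk]
  D Final Obstruent Devoicing: no change — [tazidfuk]
  E Progressive Voicing Assimilation: [tazidfuk] → [tazidvuk]

[tazivbok], [tazidvuk]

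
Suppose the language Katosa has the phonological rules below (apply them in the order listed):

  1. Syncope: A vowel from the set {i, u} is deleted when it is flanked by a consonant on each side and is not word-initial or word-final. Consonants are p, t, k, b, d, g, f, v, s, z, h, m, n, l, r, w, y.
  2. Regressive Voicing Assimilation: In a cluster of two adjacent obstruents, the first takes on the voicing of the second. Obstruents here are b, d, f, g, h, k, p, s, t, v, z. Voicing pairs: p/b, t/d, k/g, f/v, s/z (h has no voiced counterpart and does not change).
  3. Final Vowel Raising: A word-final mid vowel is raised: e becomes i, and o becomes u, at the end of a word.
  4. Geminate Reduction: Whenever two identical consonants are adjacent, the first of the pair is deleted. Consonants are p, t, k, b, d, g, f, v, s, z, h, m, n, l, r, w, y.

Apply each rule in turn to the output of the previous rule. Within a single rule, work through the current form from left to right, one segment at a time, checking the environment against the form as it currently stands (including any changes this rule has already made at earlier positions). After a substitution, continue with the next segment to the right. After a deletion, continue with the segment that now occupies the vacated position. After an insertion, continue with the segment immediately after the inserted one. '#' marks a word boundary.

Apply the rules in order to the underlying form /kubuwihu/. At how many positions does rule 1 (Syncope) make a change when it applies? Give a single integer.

1 Syncope: [kubuwihu] → [kbwhu]
2 Regressive Voicing Assimilation: [kbwhu] → [gbwhu]
3 Final Vowel Raising: no change — [gbwhu]
4 Geminate Reduction: no change — [gbwhu]
Rule 1 changed 3 position(s).

3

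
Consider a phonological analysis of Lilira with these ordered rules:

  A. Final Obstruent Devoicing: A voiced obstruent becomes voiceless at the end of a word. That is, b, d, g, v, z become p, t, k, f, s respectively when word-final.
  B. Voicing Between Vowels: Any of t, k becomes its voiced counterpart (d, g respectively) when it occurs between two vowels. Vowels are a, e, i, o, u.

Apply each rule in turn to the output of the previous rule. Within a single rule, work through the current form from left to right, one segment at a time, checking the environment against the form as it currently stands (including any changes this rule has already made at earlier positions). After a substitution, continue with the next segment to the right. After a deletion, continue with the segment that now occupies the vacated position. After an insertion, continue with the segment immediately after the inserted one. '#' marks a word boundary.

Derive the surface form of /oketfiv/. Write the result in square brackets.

A Final Obstruent Devoicing: [oketfiv] → [oketfif]
B Voicing Between Vowels: [oketfif] → [ogetfif]

[ogetfif]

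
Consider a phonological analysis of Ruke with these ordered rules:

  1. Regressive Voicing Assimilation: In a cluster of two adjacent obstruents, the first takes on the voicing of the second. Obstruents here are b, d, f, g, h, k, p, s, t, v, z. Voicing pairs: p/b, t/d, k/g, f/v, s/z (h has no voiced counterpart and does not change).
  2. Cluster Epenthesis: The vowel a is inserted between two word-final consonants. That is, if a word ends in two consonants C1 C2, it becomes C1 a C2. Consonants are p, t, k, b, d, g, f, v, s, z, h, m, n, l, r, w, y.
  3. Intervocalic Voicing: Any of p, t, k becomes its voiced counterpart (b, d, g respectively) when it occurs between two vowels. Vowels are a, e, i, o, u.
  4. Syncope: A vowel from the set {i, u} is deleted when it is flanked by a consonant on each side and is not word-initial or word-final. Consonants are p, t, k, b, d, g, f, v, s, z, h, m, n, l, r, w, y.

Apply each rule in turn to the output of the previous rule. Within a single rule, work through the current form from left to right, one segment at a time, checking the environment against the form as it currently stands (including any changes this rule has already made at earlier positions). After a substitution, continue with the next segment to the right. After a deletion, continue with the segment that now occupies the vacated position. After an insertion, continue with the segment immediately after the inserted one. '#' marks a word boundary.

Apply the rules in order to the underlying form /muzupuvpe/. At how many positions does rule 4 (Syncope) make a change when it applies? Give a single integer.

1 Regressive Voicing Assimilation: [muzupuvpe] → [muzupufpe]
2 Cluster Epenthesis: no change — [muzupufpe]
3 Intervocalic Voicing: [muzupufpe] → [muzubufpe]
4 Syncope: [muzubufpe] → [mzbfpe]
Rule 4 changed 3 position(s).

3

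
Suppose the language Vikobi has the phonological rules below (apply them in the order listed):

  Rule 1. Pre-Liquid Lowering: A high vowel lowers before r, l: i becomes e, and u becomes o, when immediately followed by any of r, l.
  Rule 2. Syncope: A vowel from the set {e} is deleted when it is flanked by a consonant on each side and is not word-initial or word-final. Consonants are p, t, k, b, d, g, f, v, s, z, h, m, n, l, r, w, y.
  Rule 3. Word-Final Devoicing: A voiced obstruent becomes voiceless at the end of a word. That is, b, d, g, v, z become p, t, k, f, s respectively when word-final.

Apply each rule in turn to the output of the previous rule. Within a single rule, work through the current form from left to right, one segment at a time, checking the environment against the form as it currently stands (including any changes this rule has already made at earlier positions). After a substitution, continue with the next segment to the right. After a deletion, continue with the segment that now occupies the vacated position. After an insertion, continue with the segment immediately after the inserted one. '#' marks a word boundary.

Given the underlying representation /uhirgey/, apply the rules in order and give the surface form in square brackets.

Rule 1 Pre-Liquid Lowering: [uhirgey] → [uhergey]
Rule 2 Syncope: [uhergey] → [uhrgy]
Rule 3 Word-Final Devoicing: no change — [uhrgy]

[uhrgy]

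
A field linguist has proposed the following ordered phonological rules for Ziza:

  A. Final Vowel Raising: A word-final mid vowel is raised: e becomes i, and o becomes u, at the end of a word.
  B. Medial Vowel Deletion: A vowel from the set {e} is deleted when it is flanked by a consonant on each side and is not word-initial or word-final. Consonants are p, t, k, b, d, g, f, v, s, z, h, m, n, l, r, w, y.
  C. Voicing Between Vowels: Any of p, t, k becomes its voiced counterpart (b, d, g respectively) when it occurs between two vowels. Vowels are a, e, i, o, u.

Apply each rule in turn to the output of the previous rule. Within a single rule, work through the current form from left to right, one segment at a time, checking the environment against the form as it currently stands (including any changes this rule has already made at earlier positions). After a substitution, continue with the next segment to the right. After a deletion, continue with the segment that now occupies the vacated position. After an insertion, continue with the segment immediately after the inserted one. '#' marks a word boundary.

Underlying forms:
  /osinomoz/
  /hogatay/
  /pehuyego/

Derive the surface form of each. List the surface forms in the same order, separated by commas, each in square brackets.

[osinomoz], [hogaday], [phuygu]

/osinomoz/:
  A Final Vowel Raising: no change — [osinomoz]
  B Medial Vowel Deletion: no change — [osinomoz]
  C Voicing Between Vowels: no change — [osinomoz]
/hogatay/:
  A Final Vowel Raising: no change — [hogatay]
  B Medial Vowel Deletion: no change — [hogatay]
  C Voicing Between Vowels: [hogatay] → [hogaday]
/pehuyego/:
  A Final Vowel Raising: [pehuyego] → [pehuyegu]
  B Medial Vowel Deletion: [pehuyegu] → [phuygu]
  C Voicing Between Vowels: no change — [phuygu]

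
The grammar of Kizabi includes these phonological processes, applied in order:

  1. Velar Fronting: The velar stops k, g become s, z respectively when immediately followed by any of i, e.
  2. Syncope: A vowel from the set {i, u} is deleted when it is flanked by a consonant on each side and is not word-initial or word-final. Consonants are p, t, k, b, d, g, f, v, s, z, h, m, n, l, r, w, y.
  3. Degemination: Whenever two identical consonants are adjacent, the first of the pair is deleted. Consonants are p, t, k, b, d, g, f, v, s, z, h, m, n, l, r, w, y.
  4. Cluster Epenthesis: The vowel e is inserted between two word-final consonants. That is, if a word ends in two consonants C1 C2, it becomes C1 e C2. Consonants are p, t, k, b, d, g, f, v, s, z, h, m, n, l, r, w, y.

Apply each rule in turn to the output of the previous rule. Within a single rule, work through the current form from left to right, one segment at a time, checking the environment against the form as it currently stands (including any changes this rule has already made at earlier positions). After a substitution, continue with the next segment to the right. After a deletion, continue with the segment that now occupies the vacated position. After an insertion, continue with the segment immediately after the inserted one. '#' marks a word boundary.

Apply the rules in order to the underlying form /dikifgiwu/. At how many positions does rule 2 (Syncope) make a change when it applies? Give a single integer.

3

1 Velar Fronting: [dikifgiwu] → [disifziwu]
2 Syncope: [disifziwu] → [dsfzwu]
3 Degemination: no change — [dsfzwu]
4 Cluster Epenthesis: no change — [dsfzwu]
Rule 2 changed 3 position(s).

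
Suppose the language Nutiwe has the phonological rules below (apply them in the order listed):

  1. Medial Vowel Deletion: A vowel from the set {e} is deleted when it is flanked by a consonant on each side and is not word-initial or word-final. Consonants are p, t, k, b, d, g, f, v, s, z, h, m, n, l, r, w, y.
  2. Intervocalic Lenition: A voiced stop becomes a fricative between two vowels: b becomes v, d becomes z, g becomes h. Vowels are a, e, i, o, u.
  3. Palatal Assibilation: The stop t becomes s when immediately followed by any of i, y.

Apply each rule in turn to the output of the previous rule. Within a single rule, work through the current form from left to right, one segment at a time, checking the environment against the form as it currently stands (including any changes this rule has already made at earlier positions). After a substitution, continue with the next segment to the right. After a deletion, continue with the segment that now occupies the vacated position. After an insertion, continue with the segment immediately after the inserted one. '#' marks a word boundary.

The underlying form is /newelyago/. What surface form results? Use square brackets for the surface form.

[nwlyaho]

1 Medial Vowel Deletion: [newelyago] → [nwlyago]
2 Intervocalic Lenition: [nwlyago] → [nwlyaho]
3 Palatal Assibilation: no change — [nwlyaho]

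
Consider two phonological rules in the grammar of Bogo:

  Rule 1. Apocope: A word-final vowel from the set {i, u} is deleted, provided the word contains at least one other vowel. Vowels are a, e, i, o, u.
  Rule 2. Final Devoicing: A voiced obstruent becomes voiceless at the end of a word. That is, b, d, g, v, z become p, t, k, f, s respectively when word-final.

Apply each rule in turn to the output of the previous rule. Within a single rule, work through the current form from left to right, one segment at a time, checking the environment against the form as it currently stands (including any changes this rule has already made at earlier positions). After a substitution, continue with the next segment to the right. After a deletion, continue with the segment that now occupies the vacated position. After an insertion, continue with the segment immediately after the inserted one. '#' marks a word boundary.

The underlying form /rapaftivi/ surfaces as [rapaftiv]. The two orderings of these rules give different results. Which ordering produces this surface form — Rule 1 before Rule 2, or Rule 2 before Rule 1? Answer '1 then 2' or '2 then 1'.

2 then 1

Order 1 then 2:
  1 Apocope: [rapaftivi] → [rapaftiv]
  2 Final Devoicing: [rapaftiv] → [rapaftif]
  result: [rapaftif]
Order 2 then 1:
  2 Final Devoicing: no change — [rapaftivi]
  1 Apocope: [rapaftivi] → [rapaftiv]
  result: [rapaftiv]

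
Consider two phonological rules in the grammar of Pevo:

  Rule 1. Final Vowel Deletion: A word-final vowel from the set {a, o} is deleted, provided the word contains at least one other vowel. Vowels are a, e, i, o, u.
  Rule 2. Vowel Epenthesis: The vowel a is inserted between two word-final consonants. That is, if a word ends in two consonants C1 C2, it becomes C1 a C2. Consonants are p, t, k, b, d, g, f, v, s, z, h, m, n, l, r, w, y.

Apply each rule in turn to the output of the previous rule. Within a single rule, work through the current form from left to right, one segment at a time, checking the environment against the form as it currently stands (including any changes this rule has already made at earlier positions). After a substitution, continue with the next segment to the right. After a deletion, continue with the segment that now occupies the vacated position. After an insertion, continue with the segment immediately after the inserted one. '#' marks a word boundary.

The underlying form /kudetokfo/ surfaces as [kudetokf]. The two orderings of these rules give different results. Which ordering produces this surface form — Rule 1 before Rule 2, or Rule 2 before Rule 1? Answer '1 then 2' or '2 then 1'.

Order 1 then 2:
  1 Final Vowel Deletion: [kudetokfo] → [kudetokf]
  2 Vowel Epenthesis: [kudetokf] → [kudetokaf]
  result: [kudetokaf]
Order 2 then 1:
  2 Vowel Epenthesis: no change — [kudetokfo]
  1 Final Vowel Deletion: [kudetokfo] → [kudetokf]
  result: [kudetokf]

2 then 1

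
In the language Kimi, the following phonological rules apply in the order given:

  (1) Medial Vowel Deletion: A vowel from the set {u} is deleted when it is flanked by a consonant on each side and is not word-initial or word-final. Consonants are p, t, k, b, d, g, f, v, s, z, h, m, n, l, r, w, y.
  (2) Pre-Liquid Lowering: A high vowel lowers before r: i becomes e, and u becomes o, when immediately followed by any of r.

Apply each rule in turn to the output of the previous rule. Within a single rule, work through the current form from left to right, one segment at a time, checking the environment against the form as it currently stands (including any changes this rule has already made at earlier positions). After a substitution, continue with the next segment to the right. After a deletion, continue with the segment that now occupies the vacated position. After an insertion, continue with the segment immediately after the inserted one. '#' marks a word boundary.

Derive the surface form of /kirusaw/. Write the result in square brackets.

(1) Medial Vowel Deletion: [kirusaw] → [kirsaw]
(2) Pre-Liquid Lowering: [kirsaw] → [kersaw]

[kersaw]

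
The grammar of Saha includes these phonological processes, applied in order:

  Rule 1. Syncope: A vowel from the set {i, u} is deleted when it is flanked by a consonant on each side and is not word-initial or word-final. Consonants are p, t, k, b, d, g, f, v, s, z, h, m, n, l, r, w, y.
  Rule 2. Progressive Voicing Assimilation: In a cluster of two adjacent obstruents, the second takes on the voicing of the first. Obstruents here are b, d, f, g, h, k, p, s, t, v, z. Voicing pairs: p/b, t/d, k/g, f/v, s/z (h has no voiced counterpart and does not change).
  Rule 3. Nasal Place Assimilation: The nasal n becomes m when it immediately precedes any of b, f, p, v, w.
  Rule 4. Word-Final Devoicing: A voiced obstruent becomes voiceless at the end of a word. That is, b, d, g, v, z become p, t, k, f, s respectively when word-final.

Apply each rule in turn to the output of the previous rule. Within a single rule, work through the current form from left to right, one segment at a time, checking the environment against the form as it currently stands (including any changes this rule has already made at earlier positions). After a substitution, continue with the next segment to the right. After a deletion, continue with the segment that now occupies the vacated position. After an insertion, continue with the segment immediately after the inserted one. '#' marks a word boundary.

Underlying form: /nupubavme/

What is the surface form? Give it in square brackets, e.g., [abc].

Rule 1 Syncope: [nupubavme] → [npbavme]
Rule 2 Progressive Voicing Assimilation: [npbavme] → [nppavme]
Rule 3 Nasal Place Assimilation: [nppavme] → [mppavme]
Rule 4 Word-Final Devoicing: no change — [mppavme]

[mppavme]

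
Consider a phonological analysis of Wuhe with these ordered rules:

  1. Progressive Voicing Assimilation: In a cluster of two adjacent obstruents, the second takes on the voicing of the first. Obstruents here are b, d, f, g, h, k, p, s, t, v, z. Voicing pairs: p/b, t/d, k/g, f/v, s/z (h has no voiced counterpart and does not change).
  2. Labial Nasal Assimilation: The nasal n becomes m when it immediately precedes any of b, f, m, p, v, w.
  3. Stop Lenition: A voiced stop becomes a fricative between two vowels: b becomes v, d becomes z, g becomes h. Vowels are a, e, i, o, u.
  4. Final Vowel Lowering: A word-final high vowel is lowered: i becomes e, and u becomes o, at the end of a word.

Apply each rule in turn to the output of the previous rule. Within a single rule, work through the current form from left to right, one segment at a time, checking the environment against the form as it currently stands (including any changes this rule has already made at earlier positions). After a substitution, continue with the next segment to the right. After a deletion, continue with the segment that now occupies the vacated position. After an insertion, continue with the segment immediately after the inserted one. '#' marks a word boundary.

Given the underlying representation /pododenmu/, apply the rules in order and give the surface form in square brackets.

[pozozemmo]

1 Progressive Voicing Assimilation: no change — [pododenmu]
2 Labial Nasal Assimilation: [pododenmu] → [pododemmu]
3 Stop Lenition: [pododemmu] → [pozozemmu]
4 Final Vowel Lowering: [pozozemmu] → [pozozemmo]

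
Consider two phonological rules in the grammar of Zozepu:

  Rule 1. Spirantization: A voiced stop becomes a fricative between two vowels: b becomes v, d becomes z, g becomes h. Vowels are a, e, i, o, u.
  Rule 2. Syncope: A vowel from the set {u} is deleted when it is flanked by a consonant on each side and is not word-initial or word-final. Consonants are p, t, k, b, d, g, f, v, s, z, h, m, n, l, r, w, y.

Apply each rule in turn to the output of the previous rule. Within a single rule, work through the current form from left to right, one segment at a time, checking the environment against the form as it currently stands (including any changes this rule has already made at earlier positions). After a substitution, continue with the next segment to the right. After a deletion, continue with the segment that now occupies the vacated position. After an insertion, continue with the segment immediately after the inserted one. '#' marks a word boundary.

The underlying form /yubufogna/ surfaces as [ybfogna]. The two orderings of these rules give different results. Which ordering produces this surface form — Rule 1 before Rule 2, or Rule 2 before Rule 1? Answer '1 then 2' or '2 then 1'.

2 then 1

Order 1 then 2:
  1 Spirantization: [yubufogna] → [yuvufogna]
  2 Syncope: [yuvufogna] → [yvfogna]
  result: [yvfogna]
Order 2 then 1:
  2 Syncope: [yubufogna] → [ybfogna]
  1 Spirantization: no change — [ybfogna]
  result: [ybfogna]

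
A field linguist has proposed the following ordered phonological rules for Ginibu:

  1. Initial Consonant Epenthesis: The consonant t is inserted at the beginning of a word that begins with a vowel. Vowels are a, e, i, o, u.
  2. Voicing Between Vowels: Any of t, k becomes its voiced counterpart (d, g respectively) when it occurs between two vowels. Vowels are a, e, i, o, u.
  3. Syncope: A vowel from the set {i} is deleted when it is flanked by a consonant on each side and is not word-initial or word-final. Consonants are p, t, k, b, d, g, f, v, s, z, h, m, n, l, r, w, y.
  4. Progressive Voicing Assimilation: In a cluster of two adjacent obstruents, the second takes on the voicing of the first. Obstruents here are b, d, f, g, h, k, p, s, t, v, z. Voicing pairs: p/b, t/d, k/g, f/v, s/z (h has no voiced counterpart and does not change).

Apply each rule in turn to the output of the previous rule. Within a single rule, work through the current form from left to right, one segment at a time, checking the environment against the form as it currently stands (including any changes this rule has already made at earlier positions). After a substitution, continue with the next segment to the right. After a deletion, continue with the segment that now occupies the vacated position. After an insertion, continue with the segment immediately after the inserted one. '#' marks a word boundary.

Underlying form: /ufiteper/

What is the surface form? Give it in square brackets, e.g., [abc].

1 Initial Consonant Epenthesis: [ufiteper] → [tufiteper]
2 Voicing Between Vowels: [tufiteper] → [tufideper]
3 Syncope: [tufideper] → [tufdeper]
4 Progressive Voicing Assimilation: [tufdeper] → [tufteper]

[tufteper]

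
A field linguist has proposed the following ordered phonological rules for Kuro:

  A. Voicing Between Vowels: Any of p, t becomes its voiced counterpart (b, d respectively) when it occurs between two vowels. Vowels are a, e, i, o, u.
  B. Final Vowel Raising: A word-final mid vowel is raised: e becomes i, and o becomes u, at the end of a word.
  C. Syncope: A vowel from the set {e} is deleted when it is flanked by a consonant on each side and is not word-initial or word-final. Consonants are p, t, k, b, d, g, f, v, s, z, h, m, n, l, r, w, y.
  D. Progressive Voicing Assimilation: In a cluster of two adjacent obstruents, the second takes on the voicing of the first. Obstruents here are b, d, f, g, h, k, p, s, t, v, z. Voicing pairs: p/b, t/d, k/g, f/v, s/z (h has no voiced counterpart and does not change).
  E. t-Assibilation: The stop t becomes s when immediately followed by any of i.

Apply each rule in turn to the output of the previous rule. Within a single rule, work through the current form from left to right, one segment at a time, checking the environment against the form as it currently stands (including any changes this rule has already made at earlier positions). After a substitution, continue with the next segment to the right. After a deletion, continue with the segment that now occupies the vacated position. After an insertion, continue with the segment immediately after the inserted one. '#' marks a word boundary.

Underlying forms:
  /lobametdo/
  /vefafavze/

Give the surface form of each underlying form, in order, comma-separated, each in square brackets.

[lobamttu], [vvafavzi]

/lobametdo/:
  A Voicing Between Vowels: no change — [lobametdo]
  B Final Vowel Raising: [lobametdo] → [lobametdu]
  C Syncope: [lobametdu] → [lobamtdu]
  D Progressive Voicing Assimilation: [lobamtdu] → [lobamttu]
  E t-Assibilation: no change — [lobamttu]
/vefafavze/:
  A Voicing Between Vowels: no change — [vefafavze]
  B Final Vowel Raising: [vefafavze] → [vefafavzi]
  C Syncope: [vefafavzi] → [vfafavzi]
  D Progressive Voicing Assimilation: [vfafavzi] → [vvafavzi]
  E t-Assibilation: no change — [vvafavzi]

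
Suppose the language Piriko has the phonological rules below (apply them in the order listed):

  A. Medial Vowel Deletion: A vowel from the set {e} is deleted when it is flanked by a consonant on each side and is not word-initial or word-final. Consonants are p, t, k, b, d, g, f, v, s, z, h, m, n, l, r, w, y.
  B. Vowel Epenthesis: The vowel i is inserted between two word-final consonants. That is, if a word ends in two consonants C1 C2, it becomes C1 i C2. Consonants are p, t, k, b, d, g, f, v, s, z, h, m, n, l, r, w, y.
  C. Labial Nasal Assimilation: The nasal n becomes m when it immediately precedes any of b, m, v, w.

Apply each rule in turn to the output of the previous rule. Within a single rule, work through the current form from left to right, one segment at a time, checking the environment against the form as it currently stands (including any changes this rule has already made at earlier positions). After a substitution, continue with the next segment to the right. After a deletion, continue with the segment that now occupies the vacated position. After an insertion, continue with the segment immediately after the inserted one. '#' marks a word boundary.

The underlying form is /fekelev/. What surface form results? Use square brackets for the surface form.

[fkliv]

A Medial Vowel Deletion: [fekelev] → [fklv]
B Vowel Epenthesis: [fklv] → [fkliv]
C Labial Nasal Assimilation: no change — [fkliv]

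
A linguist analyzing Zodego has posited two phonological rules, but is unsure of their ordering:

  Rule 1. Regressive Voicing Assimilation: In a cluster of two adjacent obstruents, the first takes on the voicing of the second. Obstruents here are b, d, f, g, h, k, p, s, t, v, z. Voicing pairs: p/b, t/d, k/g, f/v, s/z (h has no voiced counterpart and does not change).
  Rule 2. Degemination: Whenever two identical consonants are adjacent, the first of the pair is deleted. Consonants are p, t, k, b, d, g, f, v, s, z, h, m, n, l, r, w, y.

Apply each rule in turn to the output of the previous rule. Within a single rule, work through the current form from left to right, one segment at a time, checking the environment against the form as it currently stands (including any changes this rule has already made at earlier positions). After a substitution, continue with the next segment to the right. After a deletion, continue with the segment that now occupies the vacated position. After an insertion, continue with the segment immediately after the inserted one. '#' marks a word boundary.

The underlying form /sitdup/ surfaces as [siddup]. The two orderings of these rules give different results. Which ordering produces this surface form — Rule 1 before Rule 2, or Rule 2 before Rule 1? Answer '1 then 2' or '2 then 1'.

2 then 1

Order 1 then 2:
  1 Regressive Voicing Assimilation: [sitdup] → [siddup]
  2 Degemination: [siddup] → [sidup]
  result: [sidup]
Order 2 then 1:
  2 Degemination: no change — [sitdup]
  1 Regressive Voicing Assimilation: [sitdup] → [siddup]
  result: [siddup]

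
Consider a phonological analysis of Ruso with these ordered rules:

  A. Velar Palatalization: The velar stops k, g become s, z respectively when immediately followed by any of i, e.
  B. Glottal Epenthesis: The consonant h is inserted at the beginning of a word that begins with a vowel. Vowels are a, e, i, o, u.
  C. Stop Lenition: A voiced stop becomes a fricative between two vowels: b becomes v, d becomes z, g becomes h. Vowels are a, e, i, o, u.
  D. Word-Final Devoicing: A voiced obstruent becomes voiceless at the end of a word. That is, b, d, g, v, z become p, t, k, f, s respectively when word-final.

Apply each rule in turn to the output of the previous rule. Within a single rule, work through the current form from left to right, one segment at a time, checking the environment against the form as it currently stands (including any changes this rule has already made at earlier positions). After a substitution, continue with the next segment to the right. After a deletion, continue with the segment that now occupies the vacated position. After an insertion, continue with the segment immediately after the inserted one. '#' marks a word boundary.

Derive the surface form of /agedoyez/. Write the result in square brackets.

A Velar Palatalization: [agedoyez] → [azedoyez]
B Glottal Epenthesis: [azedoyez] → [hazedoyez]
C Stop Lenition: [hazedoyez] → [hazezoyez]
D Word-Final Devoicing: [hazezoyez] → [hazezoyes]

[hazezoyes]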